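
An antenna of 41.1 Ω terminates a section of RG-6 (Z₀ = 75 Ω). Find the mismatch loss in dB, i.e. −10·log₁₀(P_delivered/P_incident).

Γ = (41.1 − 75)/(41.1 + 75) = -0.292
|Γ|² = 0.0853, so P_del/P_inc = 1 − |Γ|² = 0.915
ML = −10·log₁₀(1 − |Γ|²)

mismatch loss ≈ 0.387 dB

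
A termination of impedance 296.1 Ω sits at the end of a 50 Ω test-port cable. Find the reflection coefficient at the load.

Γ = (Z_L − Z_0)/(Z_L + Z_0) = (296.1 − 50)/(296.1 + 50) = 246.1/346.1

Γ = 0.711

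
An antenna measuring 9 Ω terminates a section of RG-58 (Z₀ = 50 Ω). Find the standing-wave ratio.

VSWR ≈ 5.56

Γ = (9 − 50)/(9 + 50) = -0.695
VSWR = (1 + 0.695)/(1 − 0.695)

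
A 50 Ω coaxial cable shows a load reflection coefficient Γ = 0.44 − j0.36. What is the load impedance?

Z_L = Z_0·(1 + Γ)/(1 − Γ) = 50·(1.44 − j0.36)/(0.56 + j0.36)

Z_L ≈ 76.4 − j81.2 Ω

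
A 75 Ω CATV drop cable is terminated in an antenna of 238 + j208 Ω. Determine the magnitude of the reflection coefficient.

Γ = (Z_L − Z_0)/(Z_L + Z_0) = (163 + j208)/(313 + j208)
|Γ| = 264/376

|Γ| ≈ 0.703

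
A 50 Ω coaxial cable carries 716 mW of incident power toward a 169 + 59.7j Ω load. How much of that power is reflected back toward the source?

P_reflected ≈ 246 mW

|Γ| = |(119 + j59.7)/(219 + j59.7)| = 0.587
|Γ|² = 0.344
P_refl = |Γ|²·P_inc = 246 mW, P_del = (1 − |Γ|²)·P_inc = 470 mW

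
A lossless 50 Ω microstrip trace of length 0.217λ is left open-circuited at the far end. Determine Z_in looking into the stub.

βl = 2π × 0.217 = 78.1°
tan(βl) = 4.75
For an open-circuited stub, Z_in = −jZ_0·cot(βl) = −jZ_0/tan(βl)

Z_in ≈ −j10.5 Ω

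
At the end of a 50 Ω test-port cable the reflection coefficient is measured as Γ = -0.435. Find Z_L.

Z_L ≈ 19.7 Ω

Z_L = Z_0·(1 + Γ)/(1 − Γ) = 50·(0.565)/(1.44)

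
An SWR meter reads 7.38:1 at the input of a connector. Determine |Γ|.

|Γ| = (S − 1)/(S + 1) = (7.38 − 1)/(7.38 + 1) = 6.38/8.38

|Γ| ≈ 0.761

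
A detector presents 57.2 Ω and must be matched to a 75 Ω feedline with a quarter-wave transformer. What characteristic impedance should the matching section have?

Z_qwt ≈ 65.5 Ω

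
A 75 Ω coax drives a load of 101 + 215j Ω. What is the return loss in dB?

Γ = (26 + j215)/(176 + j215), |Γ| = 0.779
RL = −20·log₁₀|Γ| = −20·log₁₀(0.779)

RL ≈ 2.16 dB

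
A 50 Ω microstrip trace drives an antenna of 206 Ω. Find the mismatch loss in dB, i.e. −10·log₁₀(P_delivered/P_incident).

Γ = (206 − 50)/(206 + 50) = 0.609
|Γ|² = 0.371, so P_del/P_inc = 1 − |Γ|² = 0.629
ML = −10·log₁₀(1 − |Γ|²)

mismatch loss ≈ 2.02 dB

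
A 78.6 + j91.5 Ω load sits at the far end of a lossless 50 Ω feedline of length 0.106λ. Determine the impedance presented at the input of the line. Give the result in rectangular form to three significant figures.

βl = 2π × 0.106 = 38.2°
tan(βl) = tan(38.2°) = 0.786
Z_in = Z_0·(Z_L + jZ_0·tanβl)/(Z_0 + jZ_L·tanβl)
     = 50·(78.6 + j131)/(-21.9 + j61.8)

Z_in ≈ 74 − j89.9 Ω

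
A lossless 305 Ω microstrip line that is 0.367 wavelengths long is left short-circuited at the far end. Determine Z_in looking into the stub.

βl = 2π × 0.367 = 132°
tan(βl) = -1.11
For a short-circuited stub, Z_in = jZ_0·tan(βl)

Z_in ≈ −j337 Ω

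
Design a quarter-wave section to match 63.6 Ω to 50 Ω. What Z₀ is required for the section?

Z_qwt ≈ 56.4 Ω

Z_qwt = √(Z_0·R_L) = √(50 × 63.6) = √3180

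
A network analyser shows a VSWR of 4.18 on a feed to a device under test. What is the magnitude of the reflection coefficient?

|Γ| ≈ 0.614

|Γ| = (S − 1)/(S + 1) = (4.18 − 1)/(4.18 + 1) = 3.18/5.18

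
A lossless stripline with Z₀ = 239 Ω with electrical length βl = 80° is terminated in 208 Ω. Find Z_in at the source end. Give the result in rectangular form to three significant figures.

Z_in ≈ 272 + j13 Ω

tan(βl) = tan(80°) = 5.67
Z_in = Z_0·(Z_L + jZ_0·tanβl)/(Z_0 + jZ_L·tanβl)
     = 239·(208 + j1360)/(239 + j1180)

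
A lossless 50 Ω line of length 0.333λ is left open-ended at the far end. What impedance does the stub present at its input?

Z_in ≈ +j28.7 Ω

βl = 2π × 0.333 = 120°
tan(βl) = -1.74
For an open-ended stub, Z_in = −jZ_0·cot(βl) = −jZ_0/tan(βl)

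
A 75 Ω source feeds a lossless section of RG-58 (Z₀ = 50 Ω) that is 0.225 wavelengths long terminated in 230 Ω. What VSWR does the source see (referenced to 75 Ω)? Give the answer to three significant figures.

VSWR ≈ 6.81

βl = 2π × 0.225 = 81°
tan(βl) = 6.31
Z_in = Z_0·(Z_L + jZ_0·tanβl)/(Z_0 + jZ_L·tanβl) = 11.1 − j7.54 Ω
Γ_s = (Z_in − Z_s)/(Z_in + Z_s) = (-63.9 − j7.54)/(86.1 − j7.54), |Γ_s| = 0.744
VSWR = (1 + |Γ_s|)/(1 − |Γ_s|)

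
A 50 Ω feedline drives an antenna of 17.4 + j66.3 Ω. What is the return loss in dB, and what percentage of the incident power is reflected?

RL ≈ 2.14 dB; 61.1% of incident power reflected

Γ = (-32.6 + j66.3)/(67.4 + j66.3), |Γ| = 0.781
RL = −20·log₁₀(0.781) = 2.14 dB
P_refl/P_inc = |Γ|² = 0.611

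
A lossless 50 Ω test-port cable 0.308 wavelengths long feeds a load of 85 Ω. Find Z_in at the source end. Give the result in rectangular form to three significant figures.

Z_in ≈ 32.1 + j11.9 Ω

βl = 2π × 0.308 = 111°
tan(βl) = tan(111°) = -2.62
Z_in = Z_0·(Z_L + jZ_0·tanβl)/(Z_0 + jZ_L·tanβl)
     = 50·(85 − j131)/(50 − j223)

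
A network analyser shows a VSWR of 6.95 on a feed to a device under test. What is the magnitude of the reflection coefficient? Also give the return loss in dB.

|Γ| ≈ 0.748; return loss ≈ 2.52 dB

|Γ| = (S − 1)/(S + 1) = (6.95 − 1)/(6.95 + 1) = 5.95/7.95
RL = −20·log₁₀|Γ| = −20·log₁₀(0.748)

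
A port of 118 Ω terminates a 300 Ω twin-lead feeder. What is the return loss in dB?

Γ = (118 − 300)/(118 + 300) = -0.435
RL = −20·log₁₀|Γ| = −20·log₁₀(0.435)

RL ≈ 7.22 dB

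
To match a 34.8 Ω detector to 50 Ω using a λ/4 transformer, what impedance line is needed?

Z_qwt ≈ 41.7 Ω

Z_qwt = √(Z_0·R_L) = √(50 × 34.8) = √1740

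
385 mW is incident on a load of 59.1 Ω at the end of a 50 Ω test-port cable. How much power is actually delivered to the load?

Γ = (59.1 − 50)/(59.1 + 50) = 0.0834
|Γ|² = 0.00696
P_refl = |Γ|²·P_inc = 2.68 mW, P_del = (1 − |Γ|²)·P_inc = 382 mW

P_delivered ≈ 382 mW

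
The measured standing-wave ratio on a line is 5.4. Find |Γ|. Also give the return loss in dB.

|Γ| = (S − 1)/(S + 1) = (5.4 − 1)/(5.4 + 1) = 4.4/6.4
RL = −20·log₁₀|Γ| = −20·log₁₀(0.688)

|Γ| ≈ 0.688; return loss ≈ 3.25 dB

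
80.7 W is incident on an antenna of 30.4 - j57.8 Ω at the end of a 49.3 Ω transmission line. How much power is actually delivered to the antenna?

P_delivered ≈ 49.9 W

|Γ| = |(-18.9 − j57.8)/(79.7 − j57.8)| = 0.618
|Γ|² = 0.382
P_refl = |Γ|²·P_inc = 30.8 W, P_del = (1 − |Γ|²)·P_inc = 49.9 W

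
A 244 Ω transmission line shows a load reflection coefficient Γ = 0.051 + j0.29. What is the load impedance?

Z_L ≈ 226 + j144 Ω

Z_L = Z_0·(1 + Γ)/(1 − Γ) = 244·(1.05 + j0.29)/(0.949 − j0.29)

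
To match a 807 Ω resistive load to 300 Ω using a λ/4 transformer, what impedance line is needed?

Z_qwt = √(Z_0·R_L) = √(300 × 807) = √242100

Z_qwt ≈ 492 Ω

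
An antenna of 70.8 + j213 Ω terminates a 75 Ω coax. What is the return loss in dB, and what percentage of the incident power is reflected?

RL ≈ 1.67 dB; 68.1% of incident power reflected

Γ = (-4.2 + j213)/(145.8 + j213), |Γ| = 0.825
RL = −20·log₁₀(0.825) = 1.67 dB
P_refl/P_inc = |Γ|² = 0.681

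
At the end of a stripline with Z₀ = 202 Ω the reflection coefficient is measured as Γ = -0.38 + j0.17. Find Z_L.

Z_L = Z_0·(1 + Γ)/(1 − Γ) = 202·(0.62 + j0.17)/(1.38 − j0.17)

Z_L ≈ 86.4 + j35.5 Ω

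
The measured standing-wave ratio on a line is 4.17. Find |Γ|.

|Γ| ≈ 0.613

|Γ| = (S − 1)/(S + 1) = (4.17 − 1)/(4.17 + 1) = 3.17/5.17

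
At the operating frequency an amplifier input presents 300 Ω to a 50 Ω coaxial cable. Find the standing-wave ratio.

Γ = (300 − 50)/(300 + 50) = 0.714
VSWR = (1 + 0.714)/(1 − 0.714)

VSWR ≈ 6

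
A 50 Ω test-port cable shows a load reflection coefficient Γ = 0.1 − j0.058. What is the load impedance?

Z_L = Z_0·(1 + Γ)/(1 − Γ) = 50·(1.1 − j0.058)/(0.9 + j0.058)

Z_L ≈ 60.7 − j7.13 Ω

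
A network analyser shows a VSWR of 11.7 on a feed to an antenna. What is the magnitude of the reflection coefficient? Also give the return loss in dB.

|Γ| ≈ 0.843; return loss ≈ 1.49 dB

|Γ| = (S − 1)/(S + 1) = (11.7 − 1)/(11.7 + 1) = 10.7/12.7
RL = −20·log₁₀|Γ| = −20·log₁₀(0.843)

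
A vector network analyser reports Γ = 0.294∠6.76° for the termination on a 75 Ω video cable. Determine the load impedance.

Z_L = Z_0·(1 + Γ)/(1 − Γ) = 75·(1.29 + j0.0346)/(0.708 − j0.0346)

Z_L ≈ 136 + j10.3 Ω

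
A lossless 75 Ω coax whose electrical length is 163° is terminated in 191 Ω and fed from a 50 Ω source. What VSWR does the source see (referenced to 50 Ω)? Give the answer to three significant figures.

tan(βl) = -0.306
Z_in = Z_0·(Z_L + jZ_0·tanβl)/(Z_0 + jZ_L·tanβl) = 130 + j78.3 Ω
Γ_s = (Z_in − Z_s)/(Z_in + Z_s) = (80 + j78.3)/(180 + j78.3), |Γ_s| = 0.57
VSWR = (1 + |Γ_s|)/(1 − |Γ_s|)

VSWR ≈ 3.65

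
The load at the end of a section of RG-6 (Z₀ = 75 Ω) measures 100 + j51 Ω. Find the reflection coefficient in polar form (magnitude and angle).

Γ ≈ 0.312 ∠ 47.6°

Γ = (Z_L − Z_0)/(Z_L + Z_0) = (25 + j51)/(175 + j51)
|Γ| = 56.8/182 = 0.312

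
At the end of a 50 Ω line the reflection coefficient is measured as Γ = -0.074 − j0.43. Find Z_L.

Z_L = Z_0·(1 + Γ)/(1 − Γ) = 50·(0.926 − j0.43)/(1.07 + j0.43)

Z_L ≈ 30.2 − j32.1 Ω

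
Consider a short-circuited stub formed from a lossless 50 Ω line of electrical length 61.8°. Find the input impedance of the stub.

Z_in ≈ +j93.2 Ω

tan(βl) = 1.86
For a short-circuited stub, Z_in = jZ_0·tan(βl)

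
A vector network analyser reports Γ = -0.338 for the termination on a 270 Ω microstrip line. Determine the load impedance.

Z_L ≈ 134 Ω

Z_L = Z_0·(1 + Γ)/(1 − Γ) = 270·(0.662)/(1.34)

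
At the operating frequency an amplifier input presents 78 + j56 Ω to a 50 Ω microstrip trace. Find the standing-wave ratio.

VSWR ≈ 2.62

Γ = (Z_L − Z_0)/(Z_L + Z_0) = (28 + j56)/(128 + j56)
|Γ| = 62.6/140 = 0.448
VSWR = (1 + |Γ|)/(1 − |Γ|) = 1.45/0.552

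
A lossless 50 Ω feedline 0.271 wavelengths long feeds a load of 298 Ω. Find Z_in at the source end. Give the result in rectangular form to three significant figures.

Z_in ≈ 8.53 + j6.45 Ω

βl = 2π × 0.271 = 97.6°
tan(βl) = tan(97.6°) = -7.53
Z_in = Z_0·(Z_L + jZ_0·tanβl)/(Z_0 + jZ_L·tanβl)
     = 50·(298 − j377)/(50 − j2250)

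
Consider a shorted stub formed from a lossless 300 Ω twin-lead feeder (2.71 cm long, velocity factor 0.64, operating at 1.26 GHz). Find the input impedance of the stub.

λ = v/f = 0.64·c / 1.26 GHz = 0.152 m
βl = 2π·l/λ = 2π × 0.178 = 64°
tan(βl) = 2.05
For a shorted stub, Z_in = jZ_0·tan(βl)

Z_in ≈ +j616 Ω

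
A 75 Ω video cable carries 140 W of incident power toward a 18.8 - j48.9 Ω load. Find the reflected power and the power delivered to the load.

P_reflected ≈ 69.4 W; P_delivered ≈ 70.6 W

|Γ| = |(-56.2 − j48.9)/(93.8 − j48.9)| = 0.704
|Γ|² = 0.496
P_refl = |Γ|²·P_inc = 69.4 W, P_del = (1 − |Γ|²)·P_inc = 70.6 W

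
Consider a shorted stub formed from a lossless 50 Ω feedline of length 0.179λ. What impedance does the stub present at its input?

Z_in ≈ +j105 Ω

βl = 2π × 0.179 = 64.4°
tan(βl) = 2.09
For a shorted stub, Z_in = jZ_0·tan(βl)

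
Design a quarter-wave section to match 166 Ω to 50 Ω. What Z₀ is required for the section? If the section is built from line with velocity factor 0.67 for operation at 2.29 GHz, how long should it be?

Z_qwt ≈ 91.1 Ω; length ≈ 2.19 cm

Z_qwt = √(Z_0·R_L) = √(50 × 166) = √8300
λ = 0.67·c/f = 0.0878 m, so l = λ/4 = 0.0219 m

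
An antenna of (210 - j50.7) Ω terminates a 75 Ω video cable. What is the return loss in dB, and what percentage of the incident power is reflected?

Γ = (135 − j50.7)/(285 − j50.7), |Γ| = 0.498
RL = −20·log₁₀(0.498) = 6.05 dB
P_refl/P_inc = |Γ|² = 0.248

RL ≈ 6.05 dB; 24.8% of incident power reflected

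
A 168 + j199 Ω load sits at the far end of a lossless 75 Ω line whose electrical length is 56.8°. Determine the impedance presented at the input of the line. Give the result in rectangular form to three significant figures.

tan(βl) = tan(56.8°) = 1.53
Z_in = Z_0·(Z_L + jZ_0·tanβl)/(Z_0 + jZ_L·tanβl)
     = 75·(168 + j314)/(-229 + j257)

Z_in ≈ 26.6 − j72.8 Ω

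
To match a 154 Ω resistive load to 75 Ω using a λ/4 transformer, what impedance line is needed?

Z_qwt ≈ 107 Ω

Z_qwt = √(Z_0·R_L) = √(75 × 154) = √11550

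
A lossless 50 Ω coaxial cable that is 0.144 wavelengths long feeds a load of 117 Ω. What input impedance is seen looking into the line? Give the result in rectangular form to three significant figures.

βl = 2π × 0.144 = 51.8°
tan(βl) = tan(51.8°) = 1.27
Z_in = Z_0·(Z_L + jZ_0·tanβl)/(Z_0 + jZ_L·tanβl)
     = 50·(117 + j63.6)/(50 + j149)

Z_in ≈ 31.1 − j28.9 Ω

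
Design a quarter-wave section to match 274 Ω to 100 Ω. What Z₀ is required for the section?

Z_qwt ≈ 166 Ω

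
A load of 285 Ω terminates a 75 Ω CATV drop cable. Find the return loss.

RL ≈ 4.68 dB

Γ = (285 − 75)/(285 + 75) = 0.583
RL = −20·log₁₀|Γ| = −20·log₁₀(0.583)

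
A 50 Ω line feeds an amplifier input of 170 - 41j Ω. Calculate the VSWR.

Γ = (Z_L − Z_0)/(Z_L + Z_0) = (120 − j41)/(220 − j41)
|Γ| = 127/224 = 0.567
VSWR = (1 + |Γ|)/(1 − |Γ|) = 1.57/0.433

VSWR ≈ 3.62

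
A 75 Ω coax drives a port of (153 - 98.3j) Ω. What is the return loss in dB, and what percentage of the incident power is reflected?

RL ≈ 5.93 dB; 25.5% of incident power reflected

Γ = (78 − j98.3)/(228 − j98.3), |Γ| = 0.505
RL = −20·log₁₀(0.505) = 5.93 dB
P_refl/P_inc = |Γ|² = 0.255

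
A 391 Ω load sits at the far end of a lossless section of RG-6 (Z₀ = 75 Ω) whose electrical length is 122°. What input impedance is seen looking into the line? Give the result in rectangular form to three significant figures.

Z_in ≈ 19.7 + j44.5 Ω

tan(βl) = tan(122°) = -1.6
Z_in = Z_0·(Z_L + jZ_0·tanβl)/(Z_0 + jZ_L·tanβl)
     = 75·(391 − j120)/(75 − j626)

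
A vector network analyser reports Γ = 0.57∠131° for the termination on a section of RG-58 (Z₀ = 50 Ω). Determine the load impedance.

Z_L ≈ 16.3 + j20.8 Ω

Z_L = Z_0·(1 + Γ)/(1 − Γ) = 50·(0.626 + j0.43)/(1.37 − j0.43)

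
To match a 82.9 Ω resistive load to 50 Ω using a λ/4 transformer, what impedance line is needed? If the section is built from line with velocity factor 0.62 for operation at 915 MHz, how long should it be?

Z_qwt = √(Z_0·R_L) = √(50 × 82.9) = √4145
λ = 0.62·c/f = 0.203 m, so l = λ/4 = 0.0508 m

Z_qwt ≈ 64.4 Ω; length ≈ 5.08 cm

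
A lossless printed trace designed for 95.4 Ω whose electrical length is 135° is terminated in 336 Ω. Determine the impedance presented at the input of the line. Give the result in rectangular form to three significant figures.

tan(βl) = tan(135°) = -1
Z_in = Z_0·(Z_L + jZ_0·tanβl)/(Z_0 + jZ_L·tanβl)
     = 95.4·(336 − j95.4)/(95.4 − j336)

Z_in ≈ 50.1 + j81.2 Ω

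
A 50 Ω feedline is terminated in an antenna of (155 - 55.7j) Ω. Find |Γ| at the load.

|Γ| ≈ 0.56

Γ = (Z_L − Z_0)/(Z_L + Z_0) = (105 − j55.7)/(205 − j55.7)
|Γ| = 119/212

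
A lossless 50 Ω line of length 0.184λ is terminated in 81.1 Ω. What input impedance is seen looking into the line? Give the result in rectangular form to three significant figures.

βl = 2π × 0.184 = 66.2°
tan(βl) = tan(66.2°) = 2.27
Z_in = Z_0·(Z_L + jZ_0·tanβl)/(Z_0 + jZ_L·tanβl)
     = 50·(81.1 + j114)/(50 + j184)

Z_in ≈ 34.3 − j12.7 Ω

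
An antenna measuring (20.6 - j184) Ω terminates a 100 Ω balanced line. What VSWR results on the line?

VSWR ≈ 21.4

Γ = (Z_L − Z_0)/(Z_L + Z_0) = (-79.4 − j184)/(120.6 − j184)
|Γ| = 200/220 = 0.911
VSWR = (1 + |Γ|)/(1 − |Γ|) = 1.91/0.0891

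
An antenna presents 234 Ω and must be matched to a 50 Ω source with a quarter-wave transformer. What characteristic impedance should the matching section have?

Z_qwt ≈ 108 Ω

Z_qwt = √(Z_0·R_L) = √(50 × 234) = √11700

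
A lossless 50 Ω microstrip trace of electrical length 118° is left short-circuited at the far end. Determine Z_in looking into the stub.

Z_in ≈ −j94 Ω

tan(βl) = -1.88
For a short-circuited stub, Z_in = jZ_0·tan(βl)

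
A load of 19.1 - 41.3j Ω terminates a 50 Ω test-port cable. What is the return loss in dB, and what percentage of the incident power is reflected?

RL ≈ 3.87 dB; 41.1% of incident power reflected

Γ = (-30.9 − j41.3)/(69.1 − j41.3), |Γ| = 0.641
RL = −20·log₁₀(0.641) = 3.87 dB
P_refl/P_inc = |Γ|² = 0.411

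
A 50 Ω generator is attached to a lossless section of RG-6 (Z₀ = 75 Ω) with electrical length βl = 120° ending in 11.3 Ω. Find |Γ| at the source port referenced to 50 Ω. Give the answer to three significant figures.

|Γ| ≈ 0.791

tan(βl) = -1.73
Z_in = Z_0·(Z_L + jZ_0·tanβl)/(Z_0 + jZ_L·tanβl) = 42.3 − j119 Ω
Γ_s = (Z_in − Z_s)/(Z_in + Z_s) = (-7.68 − j119)/(92.3 − j119), |Γ_s| = 0.791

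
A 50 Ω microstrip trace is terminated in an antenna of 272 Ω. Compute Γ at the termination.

Γ = (Z_L − Z_0)/(Z_L + Z_0) = (272 − 50)/(272 + 50) = 222/322

Γ = 0.689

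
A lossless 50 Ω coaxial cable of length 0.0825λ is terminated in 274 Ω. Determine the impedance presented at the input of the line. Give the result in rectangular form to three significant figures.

Z_in ≈ 33.7 − j76.9 Ω

βl = 2π × 0.0825 = 29.7°
tan(βl) = tan(29.7°) = 0.57
Z_in = Z_0·(Z_L + jZ_0·tanβl)/(Z_0 + jZ_L·tanβl)
     = 50·(274 + j28.5)/(50 + j156)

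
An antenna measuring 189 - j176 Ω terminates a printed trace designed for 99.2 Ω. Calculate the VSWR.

VSWR ≈ 3.82

Γ = (Z_L − Z_0)/(Z_L + Z_0) = (89.8 − j176)/(288.2 − j176)
|Γ| = 198/338 = 0.585
VSWR = (1 + |Γ|)/(1 − |Γ|) = 1.59/0.415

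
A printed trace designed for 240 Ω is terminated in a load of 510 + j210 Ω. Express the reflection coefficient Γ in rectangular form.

Γ = (Z_L − Z_0)/(Z_L + Z_0) = (270 + j210)/(750 + j210)

Γ ≈ 0.407 + j0.166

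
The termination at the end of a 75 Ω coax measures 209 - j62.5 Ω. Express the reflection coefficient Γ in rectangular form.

Γ = (Z_L − Z_0)/(Z_L + Z_0) = (134 − j62.5)/(284 − j62.5)

Γ ≈ 0.496 − j0.111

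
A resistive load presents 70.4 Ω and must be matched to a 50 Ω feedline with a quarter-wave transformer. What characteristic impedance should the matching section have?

Z_qwt = √(Z_0·R_L) = √(50 × 70.4) = √3520

Z_qwt ≈ 59.3 Ω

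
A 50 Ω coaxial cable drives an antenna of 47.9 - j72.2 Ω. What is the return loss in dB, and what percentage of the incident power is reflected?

RL ≈ 4.53 dB; 35.3% of incident power reflected

Γ = (-2.1 − j72.2)/(97.9 − j72.2), |Γ| = 0.594
RL = −20·log₁₀(0.594) = 4.53 dB
P_refl/P_inc = |Γ|² = 0.353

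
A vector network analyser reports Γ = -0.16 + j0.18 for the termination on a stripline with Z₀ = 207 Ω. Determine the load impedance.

Z_L = Z_0·(1 + Γ)/(1 − Γ) = 207·(0.84 + j0.18)/(1.16 − j0.18)

Z_L ≈ 142 + j54.1 Ω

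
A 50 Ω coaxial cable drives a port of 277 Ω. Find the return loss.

RL ≈ 3.17 dB

Γ = (277 − 50)/(277 + 50) = 0.694
RL = −20·log₁₀|Γ| = −20·log₁₀(0.694)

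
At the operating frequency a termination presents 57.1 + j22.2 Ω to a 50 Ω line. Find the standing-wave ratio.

Γ = (Z_L − Z_0)/(Z_L + Z_0) = (7.1 + j22.2)/(107.1 + j22.2)
|Γ| = 23.3/109 = 0.213
VSWR = (1 + |Γ|)/(1 − |Γ|) = 1.21/0.787

VSWR ≈ 1.54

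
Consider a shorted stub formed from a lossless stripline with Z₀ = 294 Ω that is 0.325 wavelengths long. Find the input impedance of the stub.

Z_in ≈ −j577 Ω

βl = 2π × 0.325 = 117°
tan(βl) = -1.96
For a shorted stub, Z_in = jZ_0·tan(βl)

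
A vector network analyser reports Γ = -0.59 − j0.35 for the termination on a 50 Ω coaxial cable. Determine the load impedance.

Z_L ≈ 9.99 − j13.2 Ω

Z_L = Z_0·(1 + Γ)/(1 − Γ) = 50·(0.41 − j0.35)/(1.59 + j0.35)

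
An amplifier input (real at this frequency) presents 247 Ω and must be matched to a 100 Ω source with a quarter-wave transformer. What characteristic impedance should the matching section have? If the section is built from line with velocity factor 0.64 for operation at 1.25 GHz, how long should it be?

Z_qwt ≈ 157 Ω; length ≈ 3.84 cm

Z_qwt = √(Z_0·R_L) = √(100 × 247) = √24700
λ = 0.64·c/f = 0.154 m, so l = λ/4 = 0.0384 m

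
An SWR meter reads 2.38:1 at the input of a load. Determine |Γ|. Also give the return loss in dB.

|Γ| ≈ 0.408; return loss ≈ 7.78 dB

|Γ| = (S − 1)/(S + 1) = (2.38 − 1)/(2.38 + 1) = 1.38/3.38
RL = −20·log₁₀|Γ| = −20·log₁₀(0.408)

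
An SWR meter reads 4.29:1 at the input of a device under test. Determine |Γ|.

|Γ| ≈ 0.622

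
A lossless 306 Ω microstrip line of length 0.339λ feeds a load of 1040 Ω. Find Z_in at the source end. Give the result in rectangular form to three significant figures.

βl = 2π × 0.339 = 122°
tan(βl) = tan(122°) = -1.6
Z_in = Z_0·(Z_L + jZ_0·tanβl)/(Z_0 + jZ_L·tanβl)
     = 306·(1040 − j489)/(306 − j1660)

Z_in ≈ 121 + j169 Ω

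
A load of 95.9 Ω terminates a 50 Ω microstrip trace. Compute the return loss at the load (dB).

Γ = (95.9 − 50)/(95.9 + 50) = 0.315
RL = −20·log₁₀|Γ| = −20·log₁₀(0.315)

RL ≈ 10 dB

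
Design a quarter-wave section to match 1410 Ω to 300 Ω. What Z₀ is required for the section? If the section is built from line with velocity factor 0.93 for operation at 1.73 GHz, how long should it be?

Z_qwt = √(Z_0·R_L) = √(300 × 1410) = √423000
λ = 0.93·c/f = 0.161 m, so l = λ/4 = 0.0403 m

Z_qwt ≈ 650 Ω; length ≈ 4.03 cm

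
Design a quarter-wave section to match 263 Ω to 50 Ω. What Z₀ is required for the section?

Z_qwt ≈ 115 Ω

Z_qwt = √(Z_0·R_L) = √(50 × 263) = √13150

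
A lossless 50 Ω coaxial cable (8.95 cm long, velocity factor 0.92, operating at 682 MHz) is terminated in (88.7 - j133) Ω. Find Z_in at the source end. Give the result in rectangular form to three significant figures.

λ = v/f = 0.92·c / 682 MHz = 0.405 m
βl = 2π·l/λ = 2π × 0.221 = 79.6°
tan(βl) = tan(79.6°) = 5.46
Z_in = Z_0·(Z_L + jZ_0·tanβl)/(Z_0 + jZ_L·tanβl)
     = 50·(88.7 + j140)/(776 + j484)

Z_in ≈ 8.16 + j3.92 Ω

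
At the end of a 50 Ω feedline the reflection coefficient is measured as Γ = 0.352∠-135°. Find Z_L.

Z_L ≈ 27 − j15.3 Ω

Z_L = Z_0·(1 + Γ)/(1 − Γ) = 50·(0.751 − j0.249)/(1.25 + j0.249)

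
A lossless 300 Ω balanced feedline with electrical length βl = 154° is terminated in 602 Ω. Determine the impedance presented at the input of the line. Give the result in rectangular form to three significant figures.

tan(βl) = tan(154°) = -0.488
Z_in = Z_0·(Z_L + jZ_0·tanβl)/(Z_0 + jZ_L·tanβl)
     = 300·(602 − j146)/(300 − j294)

Z_in ≈ 381 + j226 Ω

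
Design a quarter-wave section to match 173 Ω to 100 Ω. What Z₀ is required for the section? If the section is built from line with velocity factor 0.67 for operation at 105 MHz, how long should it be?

Z_qwt = √(Z_0·R_L) = √(100 × 173) = √17300
λ = 0.67·c/f = 1.91 m, so l = λ/4 = 0.479 m

Z_qwt ≈ 132 Ω; length ≈ 47.9 cm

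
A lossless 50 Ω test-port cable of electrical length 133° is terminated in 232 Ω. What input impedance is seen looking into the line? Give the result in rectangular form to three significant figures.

Z_in ≈ 19.4 + j42.7 Ω

tan(βl) = tan(133°) = -1.07
Z_in = Z_0·(Z_L + jZ_0·tanβl)/(Z_0 + jZ_L·tanβl)
     = 50·(232 − j53.6)/(50 − j249)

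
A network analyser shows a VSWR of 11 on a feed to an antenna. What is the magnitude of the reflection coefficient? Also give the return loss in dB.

|Γ| ≈ 0.833; return loss ≈ 1.58 dB

|Γ| = (S − 1)/(S + 1) = (11 − 1)/(11 + 1) = 10/12
RL = −20·log₁₀|Γ| = −20·log₁₀(0.833)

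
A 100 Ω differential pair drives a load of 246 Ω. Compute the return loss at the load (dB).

RL ≈ 7.49 dB

Γ = (246 − 100)/(246 + 100) = 0.422
RL = −20·log₁₀|Γ| = −20·log₁₀(0.422)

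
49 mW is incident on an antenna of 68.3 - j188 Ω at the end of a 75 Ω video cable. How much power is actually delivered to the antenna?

P_delivered ≈ 18 mW

|Γ| = |(-6.7 − j188)/(143.3 − j188)| = 0.796
|Γ|² = 0.633
P_refl = |Γ|²·P_inc = 31 mW, P_del = (1 − |Γ|²)·P_inc = 18 mW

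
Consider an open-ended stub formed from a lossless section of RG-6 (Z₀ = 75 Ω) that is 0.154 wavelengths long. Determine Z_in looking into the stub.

βl = 2π × 0.154 = 55.4°
tan(βl) = 1.45
For an open-ended stub, Z_in = −jZ_0·cot(βl) = −jZ_0/tan(βl)

Z_in ≈ −j51.7 Ω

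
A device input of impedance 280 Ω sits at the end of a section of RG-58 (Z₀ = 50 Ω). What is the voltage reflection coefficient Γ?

Γ = 0.697

Γ = (Z_L − Z_0)/(Z_L + Z_0) = (280 − 50)/(280 + 50) = 230/330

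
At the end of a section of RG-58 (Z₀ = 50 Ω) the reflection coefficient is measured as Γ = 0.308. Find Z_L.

Z_L = Z_0·(1 + Γ)/(1 − Γ) = 50·(1.31)/(0.692)

Z_L ≈ 94.5 Ω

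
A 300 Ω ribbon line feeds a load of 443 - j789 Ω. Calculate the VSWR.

VSWR ≈ 6.69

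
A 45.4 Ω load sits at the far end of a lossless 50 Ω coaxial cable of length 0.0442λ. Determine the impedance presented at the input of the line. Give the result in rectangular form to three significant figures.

βl = 2π × 0.0442 = 15.9°
tan(βl) = tan(15.9°) = 0.285
Z_in = Z_0·(Z_L + jZ_0·tanβl)/(Z_0 + jZ_L·tanβl)
     = 50·(45.4 + j14.3)/(50 + j12.9)

Z_in ≈ 46 + j2.34 Ω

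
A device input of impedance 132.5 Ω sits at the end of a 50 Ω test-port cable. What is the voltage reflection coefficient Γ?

Γ = 0.452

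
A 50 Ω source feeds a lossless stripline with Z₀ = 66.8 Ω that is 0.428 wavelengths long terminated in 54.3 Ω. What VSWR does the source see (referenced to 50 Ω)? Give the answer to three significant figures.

βl = 2π × 0.428 = 154°
tan(βl) = -0.486
Z_in = Z_0·(Z_L + jZ_0·tanβl)/(Z_0 + jZ_L·tanβl) = 58.1 − j9.53 Ω
Γ_s = (Z_in − Z_s)/(Z_in + Z_s) = (8.06 − j9.53)/(108 − j9.53), |Γ_s| = 0.115
VSWR = (1 + |Γ_s|)/(1 − |Γ_s|)

VSWR ≈ 1.26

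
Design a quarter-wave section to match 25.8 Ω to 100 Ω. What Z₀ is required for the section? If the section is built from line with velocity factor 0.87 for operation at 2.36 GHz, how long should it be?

Z_qwt ≈ 50.8 Ω; length ≈ 2.76 cm

Z_qwt = √(Z_0·R_L) = √(100 × 25.8) = √2580
λ = 0.87·c/f = 0.111 m, so l = λ/4 = 0.0276 m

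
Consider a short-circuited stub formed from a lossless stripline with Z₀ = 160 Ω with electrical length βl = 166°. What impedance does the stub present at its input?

Z_in ≈ −j39.9 Ω

tan(βl) = -0.249
For a short-circuited stub, Z_in = jZ_0·tan(βl)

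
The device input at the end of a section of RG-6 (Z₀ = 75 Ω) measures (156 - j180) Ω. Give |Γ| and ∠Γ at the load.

Γ = (Z_L − Z_0)/(Z_L + Z_0) = (81 − j180)/(231 − j180)
|Γ| = 197/293 = 0.674

Γ ≈ 0.674 ∠ -27.8°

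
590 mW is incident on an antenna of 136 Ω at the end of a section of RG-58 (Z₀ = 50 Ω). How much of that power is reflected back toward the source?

P_reflected ≈ 126 mW

Γ = (136 − 50)/(136 + 50) = 0.462
|Γ|² = 0.214
P_refl = |Γ|²·P_inc = 126 mW, P_del = (1 − |Γ|²)·P_inc = 464 mW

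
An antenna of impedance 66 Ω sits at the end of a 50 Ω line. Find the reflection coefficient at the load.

Γ = (Z_L − Z_0)/(Z_L + Z_0) = (66 − 50)/(66 + 50) = 16/116

Γ = 0.138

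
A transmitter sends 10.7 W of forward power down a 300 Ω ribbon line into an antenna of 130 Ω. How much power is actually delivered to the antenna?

Γ = (130 − 300)/(130 + 300) = -0.395
|Γ|² = 0.156
P_refl = |Γ|²·P_inc = 1.67 W, P_del = (1 − |Γ|²)·P_inc = 9.03 W

P_delivered ≈ 9.03 W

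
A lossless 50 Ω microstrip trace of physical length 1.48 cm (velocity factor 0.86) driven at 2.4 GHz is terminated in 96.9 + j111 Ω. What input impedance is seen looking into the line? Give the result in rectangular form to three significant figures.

Z_in ≈ 29.7 − j63.6 Ω

λ = v/f = 0.86·c / 2.4 GHz = 0.107 m
βl = 2π·l/λ = 2π × 0.138 = 49.6°
tan(βl) = tan(49.6°) = 1.17
Z_in = Z_0·(Z_L + jZ_0·tanβl)/(Z_0 + jZ_L·tanβl)
     = 50·(96.9 + j170)/(-80.3 + j114)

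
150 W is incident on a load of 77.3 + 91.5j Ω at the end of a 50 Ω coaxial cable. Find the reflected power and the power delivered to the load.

P_reflected ≈ 55.6 W; P_delivered ≈ 94.4 W

|Γ| = |(27.3 + j91.5)/(127.3 + j91.5)| = 0.609
|Γ|² = 0.371
P_refl = |Γ|²·P_inc = 55.6 W, P_del = (1 − |Γ|²)·P_inc = 94.4 W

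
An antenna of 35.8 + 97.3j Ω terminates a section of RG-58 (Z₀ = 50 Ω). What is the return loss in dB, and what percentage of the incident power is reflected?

RL ≈ 2.41 dB; 57.5% of incident power reflected

Γ = (-14.2 + j97.3)/(85.8 + j97.3), |Γ| = 0.758
RL = −20·log₁₀(0.758) = 2.41 dB
P_refl/P_inc = |Γ|² = 0.575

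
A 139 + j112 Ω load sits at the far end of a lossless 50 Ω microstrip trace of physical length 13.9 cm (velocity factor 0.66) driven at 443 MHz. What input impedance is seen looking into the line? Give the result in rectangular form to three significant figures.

Z_in ≈ 11 + j9.72 Ω

λ = v/f = 0.66·c / 443 MHz = 0.447 m
βl = 2π·l/λ = 2π × 0.311 = 112°
tan(βl) = tan(112°) = -2.48
Z_in = Z_0·(Z_L + jZ_0·tanβl)/(Z_0 + jZ_L·tanβl)
     = 50·(139 − j12)/(328 − j345)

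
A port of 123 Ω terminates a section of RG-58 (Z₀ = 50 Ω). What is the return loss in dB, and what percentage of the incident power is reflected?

RL ≈ 7.49 dB; 17.8% of incident power reflected

Γ = (123 − 50)/(123 + 50) = 0.422
RL = −20·log₁₀(0.422) = 7.49 dB
P_refl/P_inc = |Γ|² = 0.178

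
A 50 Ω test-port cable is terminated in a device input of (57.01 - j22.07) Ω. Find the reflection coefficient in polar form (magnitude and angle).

Γ = (Z_L − Z_0)/(Z_L + Z_0) = (7.01 − j22.07)/(107 − j22.07)
|Γ| = 23.2/109 = 0.212

Γ ≈ 0.212 ∠ -60.7°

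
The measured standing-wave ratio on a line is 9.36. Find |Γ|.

|Γ| ≈ 0.807

|Γ| = (S − 1)/(S + 1) = (9.36 − 1)/(9.36 + 1) = 8.36/10.4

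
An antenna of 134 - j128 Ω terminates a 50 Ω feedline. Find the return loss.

Γ = (84 − j128)/(184 − j128), |Γ| = 0.683
RL = −20·log₁₀|Γ| = −20·log₁₀(0.683)

RL ≈ 3.31 dB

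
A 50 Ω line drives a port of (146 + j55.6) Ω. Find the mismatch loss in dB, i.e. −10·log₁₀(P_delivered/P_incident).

Γ = (96 + j55.6)/(196 + j55.6), |Γ| = 0.545
|Γ|² = 0.297, so P_del/P_inc = 1 − |Γ|² = 0.703
ML = −10·log₁₀(1 − |Γ|²)

mismatch loss ≈ 1.53 dB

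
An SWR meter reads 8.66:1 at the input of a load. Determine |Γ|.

|Γ| = (S − 1)/(S + 1) = (8.66 − 1)/(8.66 + 1) = 7.66/9.66

|Γ| ≈ 0.793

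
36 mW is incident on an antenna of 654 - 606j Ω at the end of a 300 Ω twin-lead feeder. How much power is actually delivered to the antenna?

|Γ| = |(354 − j606)/(954 − j606)| = 0.621
|Γ|² = 0.386
P_refl = |Γ|²·P_inc = 13.9 mW, P_del = (1 − |Γ|²)·P_inc = 22.1 mW

P_delivered ≈ 22.1 mW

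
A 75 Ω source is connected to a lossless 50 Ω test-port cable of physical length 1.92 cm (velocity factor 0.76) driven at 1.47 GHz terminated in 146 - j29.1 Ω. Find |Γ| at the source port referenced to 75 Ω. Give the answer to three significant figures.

λ = v/f = 0.76·c / 1.47 GHz = 0.155 m
βl = 2π·l/λ = 2π × 0.124 = 44.6°
tan(βl) = 0.985
Z_in = Z_0·(Z_L + jZ_0·tanβl)/(Z_0 + jZ_L·tanβl) = 26.8 − j36.1 Ω
Γ_s = (Z_in − Z_s)/(Z_in + Z_s) = (-48.2 − j36.1)/(102 − j36.1), |Γ_s| = 0.558

|Γ| ≈ 0.558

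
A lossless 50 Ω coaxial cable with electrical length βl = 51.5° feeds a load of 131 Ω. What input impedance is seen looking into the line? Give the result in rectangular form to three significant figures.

Z_in ≈ 28.5 − j31.1 Ω

tan(βl) = tan(51.5°) = 1.26
Z_in = Z_0·(Z_L + jZ_0·tanβl)/(Z_0 + jZ_L·tanβl)
     = 50·(131 + j62.9)/(50 + j165)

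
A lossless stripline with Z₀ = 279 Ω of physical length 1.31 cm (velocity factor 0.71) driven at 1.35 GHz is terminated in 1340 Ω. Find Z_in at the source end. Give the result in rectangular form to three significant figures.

Z_in ≈ 207 − j410 Ω

λ = v/f = 0.71·c / 1.35 GHz = 0.158 m
βl = 2π·l/λ = 2π × 0.083 = 29.9°
tan(βl) = tan(29.9°) = 0.575
Z_in = Z_0·(Z_L + jZ_0·tanβl)/(Z_0 + jZ_L·tanβl)
     = 279·(1340 + j160)/(279 + j770)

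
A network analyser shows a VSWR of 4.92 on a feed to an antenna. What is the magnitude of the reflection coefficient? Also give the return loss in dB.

|Γ| = (S − 1)/(S + 1) = (4.92 − 1)/(4.92 + 1) = 3.92/5.92
RL = −20·log₁₀|Γ| = −20·log₁₀(0.662)

|Γ| ≈ 0.662; return loss ≈ 3.58 dB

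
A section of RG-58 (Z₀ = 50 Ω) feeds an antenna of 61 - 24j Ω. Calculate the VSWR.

Γ = (Z_L − Z_0)/(Z_L + Z_0) = (11 − j24)/(111 − j24)
|Γ| = 26.4/114 = 0.232
VSWR = (1 + |Γ|)/(1 − |Γ|) = 1.23/0.768

VSWR ≈ 1.61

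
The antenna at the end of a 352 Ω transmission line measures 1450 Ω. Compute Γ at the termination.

Γ = 0.609

Γ = (Z_L − Z_0)/(Z_L + Z_0) = (1450 − 352)/(1450 + 352) = 1098/1802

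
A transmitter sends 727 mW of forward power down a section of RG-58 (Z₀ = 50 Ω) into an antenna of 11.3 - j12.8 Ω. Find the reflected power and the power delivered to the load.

|Γ| = |(-38.7 − j12.8)/(61.3 − j12.8)| = 0.651
|Γ|² = 0.424
P_refl = |Γ|²·P_inc = 308 mW, P_del = (1 − |Γ|²)·P_inc = 419 mW

P_reflected ≈ 308 mW; P_delivered ≈ 419 mW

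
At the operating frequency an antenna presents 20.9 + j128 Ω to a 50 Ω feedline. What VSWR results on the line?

VSWR ≈ 18.4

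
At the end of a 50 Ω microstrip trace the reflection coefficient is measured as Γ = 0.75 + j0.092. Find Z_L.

Z_L ≈ 302 + j130 Ω

Z_L = Z_0·(1 + Γ)/(1 − Γ) = 50·(1.75 + j0.092)/(0.25 − j0.092)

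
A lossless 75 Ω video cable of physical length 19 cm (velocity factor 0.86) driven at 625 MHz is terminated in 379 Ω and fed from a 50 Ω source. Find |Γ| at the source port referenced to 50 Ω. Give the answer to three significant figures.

λ = v/f = 0.86·c / 625 MHz = 0.413 m
βl = 2π·l/λ = 2π × 0.46 = 166°
tan(βl) = -0.255
Z_in = Z_0·(Z_L + jZ_0·tanβl)/(Z_0 + jZ_L·tanβl) = 152 + j176 Ω
Γ_s = (Z_in − Z_s)/(Z_in + Z_s) = (102 + j176)/(202 + j176), |Γ_s| = 0.76

|Γ| ≈ 0.76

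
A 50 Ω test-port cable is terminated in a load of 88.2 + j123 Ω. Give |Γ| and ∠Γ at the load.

Γ ≈ 0.696 ∠ 31.1°

Γ = (Z_L − Z_0)/(Z_L + Z_0) = (38.2 + j123)/(138.2 + j123)
|Γ| = 129/185 = 0.696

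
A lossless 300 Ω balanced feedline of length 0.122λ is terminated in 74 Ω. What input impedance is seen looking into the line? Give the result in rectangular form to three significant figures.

βl = 2π × 0.122 = 43.9°
tan(βl) = tan(43.9°) = 0.963
Z_in = Z_0·(Z_L + jZ_0·tanβl)/(Z_0 + jZ_L·tanβl)
     = 300·(74 + j289)/(300 + j71.3)

Z_in ≈ 135 + j257 Ω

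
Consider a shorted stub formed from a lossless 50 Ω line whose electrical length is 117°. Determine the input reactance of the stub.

tan(βl) = -1.96
For a shorted stub, Z_in = jZ_0·tan(βl)

X_in ≈ -98.1 Ω (capacitive)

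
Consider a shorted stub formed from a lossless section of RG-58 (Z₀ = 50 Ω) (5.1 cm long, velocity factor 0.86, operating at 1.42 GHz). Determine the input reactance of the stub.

λ = v/f = 0.86·c / 1.42 GHz = 0.182 m
βl = 2π·l/λ = 2π × 0.281 = 101°
tan(βl) = -5.12
For a shorted stub, Z_in = jZ_0·tan(βl)

X_in ≈ -256 Ω (capacitive)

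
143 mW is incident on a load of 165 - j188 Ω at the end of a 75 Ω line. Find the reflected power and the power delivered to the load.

P_reflected ≈ 66.8 mW; P_delivered ≈ 76.2 mW

|Γ| = |(90 − j188)/(240 − j188)| = 0.684
|Γ|² = 0.467
P_refl = |Γ|²·P_inc = 66.8 mW, P_del = (1 − |Γ|²)·P_inc = 76.2 mW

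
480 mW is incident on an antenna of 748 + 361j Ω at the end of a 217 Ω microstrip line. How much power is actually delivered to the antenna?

P_delivered ≈ 294 mW

|Γ| = |(531 + j361)/(965 + j361)| = 0.623
|Γ|² = 0.388
P_refl = |Γ|²·P_inc = 186 mW, P_del = (1 − |Γ|²)·P_inc = 294 mW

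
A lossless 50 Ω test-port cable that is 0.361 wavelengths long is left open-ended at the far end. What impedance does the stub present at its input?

Z_in ≈ +j41.9 Ω

βl = 2π × 0.361 = 130°
tan(βl) = -1.19
For an open-ended stub, Z_in = −jZ_0·cot(βl) = −jZ_0/tan(βl)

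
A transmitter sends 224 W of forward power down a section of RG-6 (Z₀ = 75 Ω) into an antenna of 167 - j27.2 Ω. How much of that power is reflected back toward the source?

P_reflected ≈ 34.8 W

|Γ| = |(92 − j27.2)/(242 − j27.2)| = 0.394
|Γ|² = 0.155
P_refl = |Γ|²·P_inc = 34.8 W, P_del = (1 − |Γ|²)·P_inc = 189 W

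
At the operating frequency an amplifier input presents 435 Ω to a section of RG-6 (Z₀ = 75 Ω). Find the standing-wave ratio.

For a purely resistive load, VSWR = R_L/Z_0 or Z_0/R_L (whichever > 1) = 435/75

VSWR ≈ 5.8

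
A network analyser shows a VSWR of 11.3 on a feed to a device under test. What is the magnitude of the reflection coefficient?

|Γ| = (S − 1)/(S + 1) = (11.3 − 1)/(11.3 + 1) = 10.3/12.3

|Γ| ≈ 0.837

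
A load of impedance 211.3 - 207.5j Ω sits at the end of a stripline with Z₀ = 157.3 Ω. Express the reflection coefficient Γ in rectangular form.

Γ ≈ 0.352 − j0.365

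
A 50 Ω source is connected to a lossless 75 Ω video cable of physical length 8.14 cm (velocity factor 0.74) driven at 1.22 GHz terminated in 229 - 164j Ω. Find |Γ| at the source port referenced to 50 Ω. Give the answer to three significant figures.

λ = v/f = 0.74·c / 1.22 GHz = 0.182 m
βl = 2π·l/λ = 2π × 0.447 = 161°
tan(βl) = -0.344
Z_in = Z_0·(Z_L + jZ_0·tanβl)/(Z_0 + jZ_L·tanβl) = 220 + j166 Ω
Γ_s = (Z_in − Z_s)/(Z_in + Z_s) = (170 + j166)/(270 + j166), |Γ_s| = 0.75

|Γ| ≈ 0.75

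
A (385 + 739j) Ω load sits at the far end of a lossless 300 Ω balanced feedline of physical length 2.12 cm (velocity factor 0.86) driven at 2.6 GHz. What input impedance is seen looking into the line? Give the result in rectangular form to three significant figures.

Z_in ≈ 61.3 − j176 Ω

λ = v/f = 0.86·c / 2.6 GHz = 0.0992 m
βl = 2π·l/λ = 2π × 0.214 = 76.9°
tan(βl) = tan(76.9°) = 4.3
Z_in = Z_0·(Z_L + jZ_0·tanβl)/(Z_0 + jZ_L·tanβl)
     = 300·(385 + j2030)/(-2880 + j1660)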